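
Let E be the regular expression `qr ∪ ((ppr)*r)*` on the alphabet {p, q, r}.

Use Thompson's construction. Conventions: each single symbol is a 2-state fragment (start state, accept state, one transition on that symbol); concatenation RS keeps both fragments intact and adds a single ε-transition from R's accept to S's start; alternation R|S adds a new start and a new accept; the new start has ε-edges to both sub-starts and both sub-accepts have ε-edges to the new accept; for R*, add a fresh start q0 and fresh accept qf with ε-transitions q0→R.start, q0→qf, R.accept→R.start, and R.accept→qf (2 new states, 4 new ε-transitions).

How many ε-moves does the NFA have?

Per subexpression:
Each of the 6 symbol leaves contributes 0 ε-transitions.
  qr : 1 ε-transition
  ppr : 2 ε-transitions
  (ppr)* : 6 ε-transitions
  (ppr)*r : 7 ε-transitions
  ((ppr)*r)* : 11 ε-transitions
  qr ∪ ((ppr)*r)* : 16 ε-transitions

16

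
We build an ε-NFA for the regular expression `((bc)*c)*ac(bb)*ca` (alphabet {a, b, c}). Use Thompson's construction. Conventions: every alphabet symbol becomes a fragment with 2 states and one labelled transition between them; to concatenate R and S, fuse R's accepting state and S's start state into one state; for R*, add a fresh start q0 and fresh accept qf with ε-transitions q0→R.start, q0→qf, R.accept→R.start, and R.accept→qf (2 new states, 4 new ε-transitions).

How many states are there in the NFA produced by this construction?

Per subexpression:
Each of the 9 symbol leaves contributes a 2-state fragment.
  bc — 3 states
  (bc)* — 5 states
  (bc)*c — 6 states
  ((bc)*c)* — 8 states
  bb — 3 states
  (bb)* — 5 states
  ((bc)*c)*ac(bb)*ca — 16 states

16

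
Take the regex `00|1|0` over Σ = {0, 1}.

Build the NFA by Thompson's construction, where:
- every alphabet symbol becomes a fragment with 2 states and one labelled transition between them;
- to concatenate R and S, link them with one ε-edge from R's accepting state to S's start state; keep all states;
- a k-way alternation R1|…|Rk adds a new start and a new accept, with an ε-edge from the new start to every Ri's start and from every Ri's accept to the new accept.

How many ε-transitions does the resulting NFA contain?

Building bottom-up:
Each of the 4 symbol leaves contributes 0 ε-transitions.
  00 — 1 ε-transition
  00|1|0 — 7 ε-transitions

7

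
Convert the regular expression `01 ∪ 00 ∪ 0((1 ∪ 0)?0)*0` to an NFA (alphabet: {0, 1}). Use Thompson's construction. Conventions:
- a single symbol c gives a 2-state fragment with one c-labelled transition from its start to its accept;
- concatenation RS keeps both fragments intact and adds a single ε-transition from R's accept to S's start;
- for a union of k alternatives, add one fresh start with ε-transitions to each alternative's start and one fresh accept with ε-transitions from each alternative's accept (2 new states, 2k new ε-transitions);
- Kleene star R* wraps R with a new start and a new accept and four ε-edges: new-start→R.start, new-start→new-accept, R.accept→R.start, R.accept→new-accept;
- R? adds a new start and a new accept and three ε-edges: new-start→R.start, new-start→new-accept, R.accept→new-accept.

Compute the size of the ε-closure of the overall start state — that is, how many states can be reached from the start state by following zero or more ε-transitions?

Compute the ε-closure size of each fragment's start state recursively; a symbol fragment's start has no outgoing ε-edge, so its closure is just itself (size 1).
  01 → same as the first factor's closure: C = 1
  00 → C equals the left operand's closure size = 1 (its accept is not ε-reachable, so the closure stops there)
  1 ∪ 0 → new start ε-reaches every alternative's start; none of them accept ε, so the new accept is not reached: C = 1 + 1 + 1 = 3
  (1 ∪ 0)? → C = 1 (new start) + 3 (body) + 1 (new accept, via ε) = 5
  (1 ∪ 0)?0 → C = 5 + 1 = 6 (closure spills across the concat boundary because the left factor accepts ε)
  ((1 ∪ 0)?0)* → new start has ε-edges to the inner start and to the new accept, so C = 2 + 6 = 8
  0((1 ∪ 0)?0)*0 → same as the first factor's closure: C = 1
  01 ∪ 00 ∪ 0((1 ∪ 0)?0)*0 → C = 1 + 1 + 1 + 1 = 4 (the new accept is not ε-reachable since no branch accepts ε)

4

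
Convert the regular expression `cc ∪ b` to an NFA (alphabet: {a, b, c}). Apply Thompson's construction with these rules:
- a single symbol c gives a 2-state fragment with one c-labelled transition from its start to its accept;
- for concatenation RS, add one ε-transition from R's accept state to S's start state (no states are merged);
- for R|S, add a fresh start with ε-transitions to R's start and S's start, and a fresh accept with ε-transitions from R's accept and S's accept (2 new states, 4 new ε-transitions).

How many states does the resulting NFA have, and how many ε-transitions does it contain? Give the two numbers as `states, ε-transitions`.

By structural recursion:
Each of the 3 symbol leaves contributes 2 states and 0 ε-transitions.
  cc = 4 states, 1 ε-transition
  cc ∪ b = 8 states, 5 ε-transitions

8, 5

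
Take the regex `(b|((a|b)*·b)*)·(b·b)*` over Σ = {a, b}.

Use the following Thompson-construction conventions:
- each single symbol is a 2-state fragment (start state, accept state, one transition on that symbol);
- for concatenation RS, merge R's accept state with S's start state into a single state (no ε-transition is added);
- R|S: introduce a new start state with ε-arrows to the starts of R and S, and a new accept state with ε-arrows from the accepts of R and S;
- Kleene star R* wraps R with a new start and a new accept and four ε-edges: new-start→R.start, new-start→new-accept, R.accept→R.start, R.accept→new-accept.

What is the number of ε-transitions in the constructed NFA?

20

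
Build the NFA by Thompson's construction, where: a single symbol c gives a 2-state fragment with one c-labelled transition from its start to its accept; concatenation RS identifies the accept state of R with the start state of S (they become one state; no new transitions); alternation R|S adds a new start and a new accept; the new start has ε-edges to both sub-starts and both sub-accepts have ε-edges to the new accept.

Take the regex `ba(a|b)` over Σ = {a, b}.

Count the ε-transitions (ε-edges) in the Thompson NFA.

4

By structural recursion:
Each of the 4 symbol leaves contributes 0 ε-transitions.
  a|b : 4 ε-transitions
  ba(a|b) : 4 ε-transitions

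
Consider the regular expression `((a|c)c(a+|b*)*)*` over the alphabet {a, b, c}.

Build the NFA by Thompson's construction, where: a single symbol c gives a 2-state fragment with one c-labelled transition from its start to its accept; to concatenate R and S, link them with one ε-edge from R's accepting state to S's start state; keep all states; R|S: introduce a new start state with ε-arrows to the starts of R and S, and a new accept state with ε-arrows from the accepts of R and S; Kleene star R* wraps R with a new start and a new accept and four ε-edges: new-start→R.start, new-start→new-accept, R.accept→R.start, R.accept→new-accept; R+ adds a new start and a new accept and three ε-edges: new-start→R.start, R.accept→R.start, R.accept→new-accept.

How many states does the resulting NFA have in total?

22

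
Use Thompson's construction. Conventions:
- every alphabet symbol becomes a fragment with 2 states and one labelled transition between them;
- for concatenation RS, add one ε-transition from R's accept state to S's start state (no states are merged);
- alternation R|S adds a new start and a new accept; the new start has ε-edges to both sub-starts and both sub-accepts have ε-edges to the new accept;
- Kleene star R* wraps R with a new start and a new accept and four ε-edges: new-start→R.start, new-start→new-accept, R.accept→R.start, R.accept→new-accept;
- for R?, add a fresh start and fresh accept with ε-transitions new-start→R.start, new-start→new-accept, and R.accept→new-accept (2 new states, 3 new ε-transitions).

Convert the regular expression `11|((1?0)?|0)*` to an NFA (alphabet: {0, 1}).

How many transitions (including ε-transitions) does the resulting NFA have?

25

Recursing over subexpressions:
Each of the 5 symbol leaves contributes 1 transition (1 symbol, 0 ε).
  11 → 3 transitions (2 symbol, 1 ε)
  1? → 4 transitions (1 symbol, 3 ε)
  1?0 → 6 transitions (2 symbol, 4 ε)
  (1?0)? → 9 transitions (2 symbol, 7 ε)
  (1?0)?|0 → 14 transitions (3 symbol, 11 ε)
  ((1?0)?|0)* → 18 transitions (3 symbol, 15 ε)
  11|((1?0)?|0)* → 25 transitions (5 symbol, 20 ε)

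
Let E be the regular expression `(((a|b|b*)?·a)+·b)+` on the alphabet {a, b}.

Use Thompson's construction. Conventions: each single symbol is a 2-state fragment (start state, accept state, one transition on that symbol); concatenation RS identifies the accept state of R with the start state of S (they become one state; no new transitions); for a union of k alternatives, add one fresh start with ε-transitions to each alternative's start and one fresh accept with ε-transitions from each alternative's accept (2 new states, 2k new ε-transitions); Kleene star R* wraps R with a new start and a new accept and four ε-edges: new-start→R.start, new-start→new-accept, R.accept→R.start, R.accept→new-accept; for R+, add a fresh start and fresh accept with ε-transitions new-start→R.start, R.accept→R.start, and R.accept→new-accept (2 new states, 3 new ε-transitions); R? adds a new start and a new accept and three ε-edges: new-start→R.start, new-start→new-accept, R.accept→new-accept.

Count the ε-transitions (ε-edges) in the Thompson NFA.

19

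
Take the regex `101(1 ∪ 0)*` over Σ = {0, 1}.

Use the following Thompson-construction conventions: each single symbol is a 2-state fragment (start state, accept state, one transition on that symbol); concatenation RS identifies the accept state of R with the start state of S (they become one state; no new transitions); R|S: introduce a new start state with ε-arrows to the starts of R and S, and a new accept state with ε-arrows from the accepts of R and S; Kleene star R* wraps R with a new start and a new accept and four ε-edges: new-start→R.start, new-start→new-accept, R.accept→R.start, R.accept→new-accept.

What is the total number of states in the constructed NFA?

Bottom-up over the parse tree:
Each of the 5 symbol leaves contributes a 2-state fragment.
  1 ∪ 0 : 6 states
  (1 ∪ 0)* : 8 states
  101(1 ∪ 0)* : 11 states

11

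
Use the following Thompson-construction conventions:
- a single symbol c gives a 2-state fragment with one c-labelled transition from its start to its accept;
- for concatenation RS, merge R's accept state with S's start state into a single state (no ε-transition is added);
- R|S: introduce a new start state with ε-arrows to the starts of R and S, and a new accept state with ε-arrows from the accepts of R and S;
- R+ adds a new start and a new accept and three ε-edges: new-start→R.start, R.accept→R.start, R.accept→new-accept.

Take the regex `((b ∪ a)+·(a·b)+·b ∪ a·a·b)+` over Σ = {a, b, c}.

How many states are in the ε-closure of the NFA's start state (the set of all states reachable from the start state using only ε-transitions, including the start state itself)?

Compute the ε-closure size of each fragment's start state recursively; a symbol fragment's start has no outgoing ε-edge, so its closure is just itself (size 1).
  b ∪ a — new start ε-reaches every alternative's start; none of them accept ε, so the new accept is not reached: |closure| = 1 + 1 + 1 = 3
  (b ∪ a)+ — new start ε-reaches only the body's start; the new accept needs a symbol first: |closure| = 1 + 3 = 4
  a·b — same as the first factor's closure: |closure| = 1
  (a·b)+ — |closure| = 1 + 1 = 2 (the body doesn't accept ε, so the new accept is not reached)
  (b ∪ a)+·(a·b)+·b — |closure| equals the left operand's closure size = 4 (its accept is not ε-reachable, so the closure stops there)
  a·a·b — same as the first factor's closure: |closure| = 1
  (b ∪ a)+·(a·b)+·b ∪ a·a·b — new start ε-reaches every alternative's start; none of them accept ε, so the new accept is not reached: |closure| = 1 + 4 + 1 = 6
  ((b ∪ a)+·(a·b)+·b ∪ a·a·b)+ — new start ε-reaches only the body's start; the new accept needs a symbol first: |closure| = 1 + 6 = 7

7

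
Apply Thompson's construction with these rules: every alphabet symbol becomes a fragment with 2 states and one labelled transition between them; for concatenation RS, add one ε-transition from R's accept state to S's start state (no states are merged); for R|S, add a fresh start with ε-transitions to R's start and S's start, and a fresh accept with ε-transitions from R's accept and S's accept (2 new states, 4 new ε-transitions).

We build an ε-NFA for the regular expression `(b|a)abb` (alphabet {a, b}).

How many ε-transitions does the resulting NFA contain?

By structural recursion:
Each of the 5 symbol leaves contributes 0 ε-transitions.
  b|a — 4 ε-transitions
  (b|a)abb — 7 ε-transitions

7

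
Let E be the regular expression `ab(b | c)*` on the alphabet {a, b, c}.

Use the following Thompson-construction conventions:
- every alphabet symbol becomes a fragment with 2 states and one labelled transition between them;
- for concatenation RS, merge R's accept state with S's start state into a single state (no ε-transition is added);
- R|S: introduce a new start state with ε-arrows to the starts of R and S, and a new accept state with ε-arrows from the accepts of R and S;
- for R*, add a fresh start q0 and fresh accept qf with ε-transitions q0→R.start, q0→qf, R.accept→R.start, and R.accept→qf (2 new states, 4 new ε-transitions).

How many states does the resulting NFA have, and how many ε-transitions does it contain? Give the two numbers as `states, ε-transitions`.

10, 8

Recursing over subexpressions:
Each of the 4 symbol leaves contributes 2 states and 0 ε-transitions.
  b | c → 6 states, 4 ε-transitions
  (b | c)* → 8 states, 8 ε-transitions
  ab(b | c)* → 10 states, 8 ε-transitions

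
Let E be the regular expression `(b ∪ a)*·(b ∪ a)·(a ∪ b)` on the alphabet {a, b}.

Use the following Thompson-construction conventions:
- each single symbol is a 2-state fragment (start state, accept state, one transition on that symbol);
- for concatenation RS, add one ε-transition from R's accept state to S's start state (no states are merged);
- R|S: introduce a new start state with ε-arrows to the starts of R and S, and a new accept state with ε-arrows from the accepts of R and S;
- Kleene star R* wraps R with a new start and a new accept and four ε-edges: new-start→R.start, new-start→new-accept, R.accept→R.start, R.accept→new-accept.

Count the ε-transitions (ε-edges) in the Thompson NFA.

Recursing over subexpressions:
Each of the 6 symbol leaves contributes 0 ε-transitions.
  b ∪ a — 4 ε-transitions
  (b ∪ a)* — 8 ε-transitions
  b ∪ a — 4 ε-transitions
  a ∪ b — 4 ε-transitions
  (b ∪ a)*·(b ∪ a)·(a ∪ b) — 18 ε-transitions

18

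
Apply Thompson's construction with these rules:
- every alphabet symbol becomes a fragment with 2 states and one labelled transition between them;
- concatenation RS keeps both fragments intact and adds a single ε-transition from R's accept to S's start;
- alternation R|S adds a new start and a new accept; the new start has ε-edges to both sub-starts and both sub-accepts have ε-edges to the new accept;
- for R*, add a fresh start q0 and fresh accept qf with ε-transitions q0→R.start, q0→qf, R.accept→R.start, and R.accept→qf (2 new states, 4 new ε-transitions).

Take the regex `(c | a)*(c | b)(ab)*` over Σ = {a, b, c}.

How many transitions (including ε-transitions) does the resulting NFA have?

Building bottom-up:
Each of the 6 symbol leaves contributes 1 transition (1 symbol, 0 ε).
  c | a — 6 transitions (2 symbol, 4 ε)
  (c | a)* — 10 transitions (2 symbol, 8 ε)
  c | b — 6 transitions (2 symbol, 4 ε)
  ab — 3 transitions (2 symbol, 1 ε)
  (ab)* — 7 transitions (2 symbol, 5 ε)
  (c | a)*(c | b)(ab)* — 25 transitions (6 symbol, 19 ε)

25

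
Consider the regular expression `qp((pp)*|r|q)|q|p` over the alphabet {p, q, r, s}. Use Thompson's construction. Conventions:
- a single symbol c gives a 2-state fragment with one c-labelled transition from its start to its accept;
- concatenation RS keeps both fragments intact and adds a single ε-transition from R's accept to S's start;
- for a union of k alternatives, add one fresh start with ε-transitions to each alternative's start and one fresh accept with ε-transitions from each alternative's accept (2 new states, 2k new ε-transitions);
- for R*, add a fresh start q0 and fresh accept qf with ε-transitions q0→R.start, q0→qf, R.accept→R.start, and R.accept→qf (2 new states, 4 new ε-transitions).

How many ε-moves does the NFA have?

19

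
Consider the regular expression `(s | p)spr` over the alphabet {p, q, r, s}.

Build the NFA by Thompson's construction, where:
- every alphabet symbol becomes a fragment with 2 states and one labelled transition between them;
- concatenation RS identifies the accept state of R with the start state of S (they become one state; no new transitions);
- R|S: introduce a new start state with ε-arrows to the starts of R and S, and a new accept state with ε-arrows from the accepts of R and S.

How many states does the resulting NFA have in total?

9

Recursing over subexpressions:
Each of the 5 symbol leaves contributes a 2-state fragment.
  s | p = 6 states
  (s | p)spr = 9 states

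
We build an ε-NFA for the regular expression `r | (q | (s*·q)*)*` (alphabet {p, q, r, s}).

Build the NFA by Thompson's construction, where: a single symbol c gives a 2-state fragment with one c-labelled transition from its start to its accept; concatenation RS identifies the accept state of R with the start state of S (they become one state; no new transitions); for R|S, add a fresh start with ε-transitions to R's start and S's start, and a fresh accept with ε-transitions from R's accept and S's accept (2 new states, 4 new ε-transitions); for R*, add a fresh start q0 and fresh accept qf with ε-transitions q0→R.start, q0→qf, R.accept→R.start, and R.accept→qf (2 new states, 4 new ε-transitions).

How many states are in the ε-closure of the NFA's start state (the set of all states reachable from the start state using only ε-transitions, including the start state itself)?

13

Compute the ε-closure size of each fragment's start state recursively; a symbol fragment's start has no outgoing ε-edge, so its closure is just itself (size 1).
  s* : the star's fresh start ε-reaches both the body's start and the fresh accept: C = 2 + 1 = 3
  s*·q : C = 3 + (1−1) = 3 (closure spills across the concat boundary because the left factor accepts ε)
  (s*·q)* : the star's fresh start ε-reaches both the body's start and the fresh accept: C = 2 + 3 = 5
  q | (s*·q)* : new start ε-reaches every alternative's start; at least one alternative accepts ε, so the union's new accept is reached too: C = 1 + 1 + 5 + 1 = 8
  (q | (s*·q)*)* : the star's fresh start ε-reaches both the body's start and the fresh accept: C = 2 + 8 = 10
  r | (q | (s*·q)*)* : C = 1 (new start) + (1 + 10) + 1 (new accept, since some branch ε-reaches its own accept) = 13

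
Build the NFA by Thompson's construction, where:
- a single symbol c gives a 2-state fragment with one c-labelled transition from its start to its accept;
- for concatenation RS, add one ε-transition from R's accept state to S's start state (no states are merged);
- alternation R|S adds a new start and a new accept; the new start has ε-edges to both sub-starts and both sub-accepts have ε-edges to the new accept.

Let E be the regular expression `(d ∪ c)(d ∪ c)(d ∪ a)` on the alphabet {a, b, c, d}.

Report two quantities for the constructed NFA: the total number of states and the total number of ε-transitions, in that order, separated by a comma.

By structural recursion:
Each of the 6 symbol leaves contributes 2 states and 0 ε-transitions.
  d ∪ c = 6 states, 4 ε-transitions
  d ∪ c = 6 states, 4 ε-transitions
  d ∪ a = 6 states, 4 ε-transitions
  (d ∪ c)(d ∪ c)(d ∪ a) = 18 states, 14 ε-transitions

18, 14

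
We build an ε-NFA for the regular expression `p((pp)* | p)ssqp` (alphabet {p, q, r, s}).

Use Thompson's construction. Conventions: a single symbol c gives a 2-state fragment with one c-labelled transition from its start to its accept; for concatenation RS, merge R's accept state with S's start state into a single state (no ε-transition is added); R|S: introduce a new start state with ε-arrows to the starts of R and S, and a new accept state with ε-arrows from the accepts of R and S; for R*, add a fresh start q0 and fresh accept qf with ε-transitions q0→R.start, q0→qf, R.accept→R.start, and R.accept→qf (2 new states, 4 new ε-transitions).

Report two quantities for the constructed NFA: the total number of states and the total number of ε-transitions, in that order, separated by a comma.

14, 8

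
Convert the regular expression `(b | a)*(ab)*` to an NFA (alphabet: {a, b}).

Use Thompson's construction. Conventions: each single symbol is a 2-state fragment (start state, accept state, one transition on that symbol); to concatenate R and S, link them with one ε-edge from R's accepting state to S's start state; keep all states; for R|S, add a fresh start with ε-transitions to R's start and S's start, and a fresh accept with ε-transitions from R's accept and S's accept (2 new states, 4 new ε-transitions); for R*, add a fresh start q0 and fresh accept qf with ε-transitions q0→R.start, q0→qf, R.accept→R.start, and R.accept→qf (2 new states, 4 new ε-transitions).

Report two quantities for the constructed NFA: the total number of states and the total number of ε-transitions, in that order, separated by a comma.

Building bottom-up:
Each of the 4 symbol leaves contributes 2 states and 0 ε-transitions.
  b | a — 6 states, 4 ε-transitions
  (b | a)* — 8 states, 8 ε-transitions
  ab — 4 states, 1 ε-transition
  (ab)* — 6 states, 5 ε-transitions
  (b | a)*(ab)* — 14 states, 14 ε-transitions

14, 14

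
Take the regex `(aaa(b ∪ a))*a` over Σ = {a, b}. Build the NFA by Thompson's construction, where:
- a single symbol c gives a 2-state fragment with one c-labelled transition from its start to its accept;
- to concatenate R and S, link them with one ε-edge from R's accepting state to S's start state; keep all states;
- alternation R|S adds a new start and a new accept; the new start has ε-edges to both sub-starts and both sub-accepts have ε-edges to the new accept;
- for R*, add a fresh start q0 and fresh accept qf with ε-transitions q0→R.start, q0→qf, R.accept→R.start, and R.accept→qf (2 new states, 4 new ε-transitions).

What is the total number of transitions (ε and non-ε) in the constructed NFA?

18

Bottom-up over the parse tree:
Each of the 6 symbol leaves contributes 1 transition (1 symbol, 0 ε).
  b ∪ a — 6 transitions (2 symbol, 4 ε)
  aaa(b ∪ a) — 12 transitions (5 symbol, 7 ε)
  (aaa(b ∪ a))* — 16 transitions (5 symbol, 11 ε)
  (aaa(b ∪ a))*a — 18 transitions (6 symbol, 12 ε)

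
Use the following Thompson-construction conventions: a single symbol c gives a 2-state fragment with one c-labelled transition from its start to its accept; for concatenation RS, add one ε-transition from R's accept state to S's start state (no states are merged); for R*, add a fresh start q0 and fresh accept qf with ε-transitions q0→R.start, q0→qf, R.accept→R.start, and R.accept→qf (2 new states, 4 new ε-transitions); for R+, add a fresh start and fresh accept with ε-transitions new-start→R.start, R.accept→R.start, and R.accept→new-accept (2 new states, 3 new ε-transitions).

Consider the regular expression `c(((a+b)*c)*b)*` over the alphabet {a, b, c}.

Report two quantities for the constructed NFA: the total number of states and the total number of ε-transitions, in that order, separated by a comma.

18, 19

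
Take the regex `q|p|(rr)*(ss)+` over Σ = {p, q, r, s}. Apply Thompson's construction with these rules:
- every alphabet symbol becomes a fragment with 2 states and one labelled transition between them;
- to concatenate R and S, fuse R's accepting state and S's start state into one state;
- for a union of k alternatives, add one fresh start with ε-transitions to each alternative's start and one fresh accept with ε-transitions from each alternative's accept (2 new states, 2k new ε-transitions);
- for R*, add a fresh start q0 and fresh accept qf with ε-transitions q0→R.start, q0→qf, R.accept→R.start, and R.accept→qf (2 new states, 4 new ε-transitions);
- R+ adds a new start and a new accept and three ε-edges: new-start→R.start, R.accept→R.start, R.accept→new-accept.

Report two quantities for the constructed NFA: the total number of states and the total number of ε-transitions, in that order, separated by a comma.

15, 13

Recursing over subexpressions:
Each of the 6 symbol leaves contributes 2 states and 0 ε-transitions.
  rr = 3 states, 0 ε-transitions
  (rr)* = 5 states, 4 ε-transitions
  ss = 3 states, 0 ε-transitions
  (ss)+ = 5 states, 3 ε-transitions
  (rr)*(ss)+ = 9 states, 7 ε-transitions
  q|p|(rr)*(ss)+ = 15 states, 13 ε-transitions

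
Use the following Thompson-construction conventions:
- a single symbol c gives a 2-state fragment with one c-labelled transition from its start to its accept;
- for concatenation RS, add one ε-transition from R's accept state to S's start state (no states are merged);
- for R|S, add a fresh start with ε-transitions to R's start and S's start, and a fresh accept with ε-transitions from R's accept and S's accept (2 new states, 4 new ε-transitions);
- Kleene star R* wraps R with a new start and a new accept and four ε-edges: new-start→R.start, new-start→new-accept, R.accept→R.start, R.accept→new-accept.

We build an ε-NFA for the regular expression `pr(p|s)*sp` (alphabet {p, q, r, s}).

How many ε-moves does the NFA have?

12

Per subexpression:
Each of the 6 symbol leaves contributes 0 ε-transitions.
  p|s → 4 ε-transitions
  (p|s)* → 8 ε-transitions
  pr(p|s)*sp → 12 ε-transitions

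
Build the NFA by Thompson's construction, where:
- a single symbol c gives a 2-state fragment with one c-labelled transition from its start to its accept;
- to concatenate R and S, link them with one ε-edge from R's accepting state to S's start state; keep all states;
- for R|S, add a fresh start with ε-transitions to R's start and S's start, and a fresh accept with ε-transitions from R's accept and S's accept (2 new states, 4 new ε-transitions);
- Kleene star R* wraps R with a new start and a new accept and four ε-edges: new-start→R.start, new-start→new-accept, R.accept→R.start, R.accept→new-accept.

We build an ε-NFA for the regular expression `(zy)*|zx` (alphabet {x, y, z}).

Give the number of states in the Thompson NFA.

Per subexpression:
Each of the 4 symbol leaves contributes a 2-state fragment.
  zy : 4 states
  (zy)* : 6 states
  zx : 4 states
  (zy)*|zx : 12 states

12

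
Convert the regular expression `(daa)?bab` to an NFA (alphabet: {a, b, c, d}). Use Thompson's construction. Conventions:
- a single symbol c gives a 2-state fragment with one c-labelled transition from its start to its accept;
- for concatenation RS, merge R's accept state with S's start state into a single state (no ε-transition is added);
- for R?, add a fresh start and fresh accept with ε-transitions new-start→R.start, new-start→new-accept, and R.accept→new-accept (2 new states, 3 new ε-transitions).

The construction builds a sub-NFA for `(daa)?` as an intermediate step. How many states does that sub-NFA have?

6

Fragment for `(daa)?`:
Each of the 3 symbol leaves contributes a 2-state fragment.
  daa — 4 states
  (daa)? — 6 states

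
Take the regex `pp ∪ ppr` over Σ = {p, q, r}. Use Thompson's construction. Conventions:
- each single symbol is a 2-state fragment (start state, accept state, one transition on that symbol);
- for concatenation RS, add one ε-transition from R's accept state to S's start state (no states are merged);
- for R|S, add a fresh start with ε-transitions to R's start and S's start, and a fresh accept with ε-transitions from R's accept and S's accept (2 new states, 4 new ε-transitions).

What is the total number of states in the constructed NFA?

12

Bottom-up over the parse tree:
Each of the 5 symbol leaves contributes a 2-state fragment.
  pp — 4 states
  ppr — 6 states
  pp ∪ ppr — 12 states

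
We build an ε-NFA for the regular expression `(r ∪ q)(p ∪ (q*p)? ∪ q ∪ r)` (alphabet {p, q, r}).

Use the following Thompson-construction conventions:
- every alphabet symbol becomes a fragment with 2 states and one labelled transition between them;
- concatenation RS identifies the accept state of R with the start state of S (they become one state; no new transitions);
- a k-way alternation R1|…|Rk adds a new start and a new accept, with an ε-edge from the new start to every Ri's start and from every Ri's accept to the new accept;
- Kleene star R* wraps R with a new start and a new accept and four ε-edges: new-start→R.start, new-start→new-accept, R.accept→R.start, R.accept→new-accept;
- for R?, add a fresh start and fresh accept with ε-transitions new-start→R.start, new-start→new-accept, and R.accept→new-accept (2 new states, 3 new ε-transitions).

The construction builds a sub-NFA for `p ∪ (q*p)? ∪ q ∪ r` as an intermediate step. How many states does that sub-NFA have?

15

Fragment for `p ∪ (q*p)? ∪ q ∪ r`:
Each of the 5 symbol leaves contributes a 2-state fragment.
  q* = 4 states
  q*p = 5 states
  (q*p)? = 7 states
  p ∪ (q*p)? ∪ q ∪ r = 15 states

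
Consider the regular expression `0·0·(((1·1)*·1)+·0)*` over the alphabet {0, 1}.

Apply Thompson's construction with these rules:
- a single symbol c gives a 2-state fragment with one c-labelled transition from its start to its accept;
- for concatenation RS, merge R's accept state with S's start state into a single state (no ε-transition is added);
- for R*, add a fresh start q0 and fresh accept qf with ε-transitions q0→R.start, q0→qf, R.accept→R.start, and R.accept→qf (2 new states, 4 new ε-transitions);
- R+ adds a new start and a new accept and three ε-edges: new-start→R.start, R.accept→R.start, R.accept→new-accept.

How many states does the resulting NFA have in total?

Bottom-up over the parse tree:
Each of the 6 symbol leaves contributes a 2-state fragment.
  1·1 — 3 states
  (1·1)* — 5 states
  (1·1)*·1 — 6 states
  ((1·1)*·1)+ — 8 states
  ((1·1)*·1)+·0 — 9 states
  (((1·1)*·1)+·0)* — 11 states
  0·0·(((1·1)*·1)+·0)* — 13 states

13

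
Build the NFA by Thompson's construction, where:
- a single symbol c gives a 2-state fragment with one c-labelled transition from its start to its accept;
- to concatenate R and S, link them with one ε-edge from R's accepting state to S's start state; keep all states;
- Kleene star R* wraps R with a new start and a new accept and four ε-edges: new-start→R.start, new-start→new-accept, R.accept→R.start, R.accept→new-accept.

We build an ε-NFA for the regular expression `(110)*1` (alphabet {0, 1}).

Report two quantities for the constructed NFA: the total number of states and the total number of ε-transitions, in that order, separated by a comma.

10, 7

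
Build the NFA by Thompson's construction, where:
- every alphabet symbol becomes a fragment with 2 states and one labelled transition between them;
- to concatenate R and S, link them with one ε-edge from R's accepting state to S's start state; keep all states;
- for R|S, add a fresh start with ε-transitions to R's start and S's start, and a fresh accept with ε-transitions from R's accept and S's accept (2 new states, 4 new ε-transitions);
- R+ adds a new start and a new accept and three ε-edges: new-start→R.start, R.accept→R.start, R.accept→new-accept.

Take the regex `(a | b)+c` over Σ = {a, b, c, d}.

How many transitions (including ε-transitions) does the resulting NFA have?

By structural recursion:
Each of the 3 symbol leaves contributes 1 transition (1 symbol, 0 ε).
  a | b — 6 transitions (2 symbol, 4 ε)
  (a | b)+ — 9 transitions (2 symbol, 7 ε)
  (a | b)+c — 11 transitions (3 symbol, 8 ε)

11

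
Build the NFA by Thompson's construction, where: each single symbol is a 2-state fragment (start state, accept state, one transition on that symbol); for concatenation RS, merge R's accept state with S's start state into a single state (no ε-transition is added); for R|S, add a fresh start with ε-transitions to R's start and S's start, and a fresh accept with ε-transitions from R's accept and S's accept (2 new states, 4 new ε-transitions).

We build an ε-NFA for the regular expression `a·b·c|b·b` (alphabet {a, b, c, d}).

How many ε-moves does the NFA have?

4

By structural recursion:
Each of the 5 symbol leaves contributes 0 ε-transitions.
  a·b·c = 0 ε-transitions
  b·b = 0 ε-transitions
  a·b·c|b·b = 4 ε-transitions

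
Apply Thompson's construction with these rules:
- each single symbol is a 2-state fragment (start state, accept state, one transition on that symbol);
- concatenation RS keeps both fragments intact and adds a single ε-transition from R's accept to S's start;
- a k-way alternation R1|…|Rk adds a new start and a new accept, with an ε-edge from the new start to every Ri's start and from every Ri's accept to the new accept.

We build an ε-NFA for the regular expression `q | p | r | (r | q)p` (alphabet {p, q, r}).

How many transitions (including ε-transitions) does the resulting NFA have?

19

Per subexpression:
Each of the 6 symbol leaves contributes 1 transition (1 symbol, 0 ε).
  r | q → 6 transitions (2 symbol, 4 ε)
  (r | q)p → 8 transitions (3 symbol, 5 ε)
  q | p | r | (r | q)p → 19 transitions (6 symbol, 13 ε)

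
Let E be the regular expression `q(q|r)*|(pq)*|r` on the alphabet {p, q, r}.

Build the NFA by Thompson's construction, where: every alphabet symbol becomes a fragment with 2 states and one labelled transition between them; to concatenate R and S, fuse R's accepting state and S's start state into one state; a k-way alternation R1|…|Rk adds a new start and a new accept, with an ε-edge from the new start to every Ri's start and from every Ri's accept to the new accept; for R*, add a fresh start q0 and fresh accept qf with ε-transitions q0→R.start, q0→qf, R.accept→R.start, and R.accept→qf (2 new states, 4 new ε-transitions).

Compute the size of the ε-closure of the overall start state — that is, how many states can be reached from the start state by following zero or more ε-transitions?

7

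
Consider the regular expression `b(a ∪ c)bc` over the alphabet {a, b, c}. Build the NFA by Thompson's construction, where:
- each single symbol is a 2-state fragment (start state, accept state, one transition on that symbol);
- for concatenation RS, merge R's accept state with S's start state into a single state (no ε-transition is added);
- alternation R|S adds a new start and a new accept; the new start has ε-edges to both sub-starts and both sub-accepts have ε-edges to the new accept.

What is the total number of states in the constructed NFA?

9

By structural recursion:
Each of the 5 symbol leaves contributes a 2-state fragment.
  a ∪ c = 6 states
  b(a ∪ c)bc = 9 states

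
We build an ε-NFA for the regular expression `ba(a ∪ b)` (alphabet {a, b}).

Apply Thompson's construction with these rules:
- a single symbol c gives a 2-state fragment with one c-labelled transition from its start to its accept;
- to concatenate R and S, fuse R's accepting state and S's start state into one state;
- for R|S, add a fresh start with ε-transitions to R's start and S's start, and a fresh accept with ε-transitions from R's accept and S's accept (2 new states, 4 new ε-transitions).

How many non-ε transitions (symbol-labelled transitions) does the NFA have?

4

Recursing over subexpressions:
Each of the 4 symbol leaves contributes exactly 1 symbol transition.
  a ∪ b → 2 symbol transitions
  ba(a ∪ b) → 4 symbol transitions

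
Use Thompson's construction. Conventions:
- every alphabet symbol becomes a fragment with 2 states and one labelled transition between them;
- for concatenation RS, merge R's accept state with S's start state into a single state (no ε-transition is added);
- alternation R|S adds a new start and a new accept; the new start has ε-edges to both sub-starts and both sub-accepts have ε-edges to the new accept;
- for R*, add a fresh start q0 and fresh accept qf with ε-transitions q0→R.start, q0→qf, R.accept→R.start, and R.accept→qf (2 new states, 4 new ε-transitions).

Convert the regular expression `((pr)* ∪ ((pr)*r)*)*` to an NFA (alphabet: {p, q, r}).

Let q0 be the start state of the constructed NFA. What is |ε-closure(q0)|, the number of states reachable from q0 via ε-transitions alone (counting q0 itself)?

Let C(F) = |ε-closure(F.start)| within fragment F, and note whether F accepts ε. Symbol fragments have C = 1 and do not accept ε. Then:
  pr — same as the first factor's closure: C = 1
  (pr)* — C = 1 (new start) + 1 (body) + 1 (new accept) = 3
  pr — same as the first factor's closure: C = 1
  (pr)* — new start has ε-edges to the inner start and to the new accept, so C = 2 + 1 = 3
  (pr)*r — the left operand accepts ε, so the closure extends into the next operand (the shared merged state is already counted); C = 3 + (1−1) = 3
  ((pr)*r)* — the star's fresh start ε-reaches both the body's start and the fresh accept: C = 2 + 3 = 5
  (pr)* ∪ ((pr)*r)* — C = 1 (new start) + (3 + 5) + 1 (new accept, since some branch ε-reaches its own accept) = 10
  ((pr)* ∪ ((pr)*r)*)* — C = 1 (new start) + 10 (body) + 1 (new accept) = 12

12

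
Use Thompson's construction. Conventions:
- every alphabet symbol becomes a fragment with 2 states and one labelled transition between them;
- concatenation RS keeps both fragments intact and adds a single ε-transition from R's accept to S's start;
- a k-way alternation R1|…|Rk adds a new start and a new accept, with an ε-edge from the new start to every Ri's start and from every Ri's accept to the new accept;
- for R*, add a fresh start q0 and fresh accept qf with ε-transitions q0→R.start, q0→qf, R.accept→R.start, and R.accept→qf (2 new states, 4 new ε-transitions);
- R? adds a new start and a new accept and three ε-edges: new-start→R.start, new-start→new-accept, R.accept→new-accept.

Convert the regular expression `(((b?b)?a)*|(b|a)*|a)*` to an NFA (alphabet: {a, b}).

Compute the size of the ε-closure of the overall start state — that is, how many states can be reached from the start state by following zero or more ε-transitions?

Work bottom-up. For each fragment F, track |ε-closure(F.start)| and whether F's accept lies in that closure (i.e. whether F accepts ε). A single-symbol fragment has closure size 1 and does not accept ε.
  b? — new start has ε-edges to the inner start and to the new accept, so C = 2 + 1 = 3
  b?b — C = 3 + 1 = 4 (closure spills across the concat boundary because the left factor accepts ε)
  (b?b)? — new start has ε-edges to the inner start and to the new accept, so C = 2 + 4 = 6
  (b?b)?a — the left operand accepts ε, so the closure extends into the next operand (via the concat ε-link); C = 6 + 1 = 7
  ((b?b)?a)* — new start has ε-edges to the inner start and to the new accept, so C = 2 + 7 = 9
  b|a — C = 1 + 1 + 1 = 3 (the new accept is not ε-reachable since no branch accepts ε)
  (b|a)* — new start has ε-edges to the inner start and to the new accept, so C = 2 + 3 = 5
  ((b?b)?a)*|(b|a)*|a — new start ε-reaches every alternative's start; at least one alternative accepts ε, so the union's new accept is reached too: C = 1 + 9 + 5 + 1 + 1 = 17
  (((b?b)?a)*|(b|a)*|a)* — the star's fresh start ε-reaches both the body's start and the fresh accept: C = 2 + 17 = 19

19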